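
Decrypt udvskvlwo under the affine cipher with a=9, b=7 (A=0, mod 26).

noqhjqmtv

The inverse of 9 mod 26 is 3, since 9·3=27≡1. Apply D(y)=3·(y−7) mod 26:
u(20): 3·(20−7)=39≡13 → n
d(3): 3·(3−7)=-12≡14 → o
v(21): 3·(21−7)=42≡16 → q
s(18): 3·(18−7)=33≡7 → h
k(10): 3·(10−7)=9 → j
v(21): 3·(21−7)=42≡16 → q
l(11): 3·(11−7)=12 → m
w(22): 3·(22−7)=45≡19 → t
o(14): 3·(14−7)=21 → v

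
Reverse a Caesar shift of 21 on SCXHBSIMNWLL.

S(18): 18−21=-3≡23 → X
C(2): 2−21=-19≡7 → H
X(23): 23−21=2 → C
H(7): 7−21=-14≡12 → M
B(1): 1−21=-20≡6 → G
S(18): 18−21=-3≡23 → X
I(8): 8−21=-13≡13 → N
M(12): 12−21=-9≡17 → R
N(13): 13−21=-8≡18 → S
W(22): 22−21=1 → B
L(11): 11−21=-10≡16 → Q
L(11): 11−21=-10≡16 → Q

XHCMGXNRSBQQ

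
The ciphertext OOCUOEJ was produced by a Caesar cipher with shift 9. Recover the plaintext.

FFTLFVA

O(14): 14−9=5 → F
O(14): 14−9=5 → F
C(2): 2−9=-7≡19 → T
U(20): 20−9=11 → L
O(14): 14−9=5 → F
E(4): 4−9=-5≡21 → V
J(9): 9−9=0 → A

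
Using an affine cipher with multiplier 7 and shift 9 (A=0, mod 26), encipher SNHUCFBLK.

S(18): 7·18+9=135≡5 → F
N(13): 7·13+9=100≡22 → W
H(7): 7·7+9=58≡6 → G
U(20): 7·20+9=149≡19 → T
C(2): 7·2+9=23 → X
F(5): 7·5+9=44≡18 → S
B(1): 7·1+9=16 → Q
L(11): 7·11+9=86≡8 → I
K(10): 7·10+9=79≡1 → B

FWGTXSQIB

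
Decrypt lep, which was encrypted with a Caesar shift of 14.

l(11): 11−14=-3≡23 → x
e(4): 4−14=-10≡16 → q
p(15): 15−14=1 → b

xqb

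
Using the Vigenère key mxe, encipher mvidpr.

ysmpmv

Repeat the key across the message: mxemxe
m(12)+m(12): 24 → y
v(21)+x(23): 44≡18 → s
i(8)+e(4): 12 → m
d(3)+m(12): 15 → p
p(15)+x(23): 38≡12 → m
r(17)+e(4): 21 → v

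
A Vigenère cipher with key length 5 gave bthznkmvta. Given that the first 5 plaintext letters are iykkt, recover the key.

tvxpu

Subtract each crib letter from the matching ciphertext letter (mod 26):
b(1)−i(8)=-7≡19 → t
t(19)−y(24)=-5≡21 → v
h(7)−k(10)=-3≡23 → x
z(25)−k(10)=15 → p
n(13)−t(19)=-6≡20 → u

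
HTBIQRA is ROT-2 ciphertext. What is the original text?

FRZGOPY

H(7): 7−2=5 → F
T(19): 19−2=17 → R
B(1): 1−2=-1≡25 → Z
I(8): 8−2=6 → G
Q(16): 16−2=14 → O
R(17): 17−2=15 → P
A(0): 0−2=-2≡24 → Y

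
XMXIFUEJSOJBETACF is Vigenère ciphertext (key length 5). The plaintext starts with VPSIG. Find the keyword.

CXFAZ

Subtract each crib letter from the matching ciphertext letter (mod 26):
X(23)−V(21)=2 → C
M(12)−P(15)=-3≡23 → X
X(23)−S(18)=5 → F
I(8)−I(8)=0 → A
F(5)−G(6)=-1≡25 → Z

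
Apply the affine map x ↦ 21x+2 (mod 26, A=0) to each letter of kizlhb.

eohztx

k(10): 21·10+2=212≡4 → e
i(8): 21·8+2=170≡14 → o
z(25): 21·25+2=527≡7 → h
l(11): 21·11+2=233≡25 → z
h(7): 21·7+2=149≡19 → t
b(1): 21·1+2=23 → x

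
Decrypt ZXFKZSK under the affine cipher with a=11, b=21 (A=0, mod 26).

YMIZYVZ

The inverse of 11 mod 26 is 19, since 11·19=209≡1. Apply D(y)=19·(y−21) mod 26:
Z(25): 19·(25−21)=76≡24 → Y
X(23): 19·(23−21)=38≡12 → M
F(5): 19·(5−21)=-304≡8 → I
K(10): 19·(10−21)=-209≡25 → Z
Z(25): 19·(25−21)=76≡24 → Y
S(18): 19·(18−21)=-57≡21 → V
K(10): 19·(10−21)=-209≡25 → Z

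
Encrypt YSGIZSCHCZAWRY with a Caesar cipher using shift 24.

Y(24): 24+24=48≡22 → W
S(18): 18+24=42≡16 → Q
G(6): 6+24=30≡4 → E
I(8): 8+24=32≡6 → G
Z(25): 25+24=49≡23 → X
S(18): 18+24=42≡16 → Q
C(2): 2+24=26≡0 → A
H(7): 7+24=31≡5 → F
C(2): 2+24=26≡0 → A
Z(25): 25+24=49≡23 → X
A(0): 0+24=24 → Y
W(22): 22+24=46≡20 → U
R(17): 17+24=41≡15 → P
Y(24): 24+24=48≡22 → W

WQEGXQAFAXYUPW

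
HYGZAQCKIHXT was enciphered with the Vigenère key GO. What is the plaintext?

Repeat the key across the ciphertext: GOGOGOGOGOGO
H(7)−G(6): 1 → B
Y(24)−O(14): 10 → K
G(6)−G(6): 0 → A
Z(25)−O(14): 11 → L
A(0)−G(6): -6≡20 → U
Q(16)−O(14): 2 → C
C(2)−G(6): -4≡22 → W
K(10)−O(14): -4≡22 → W
I(8)−G(6): 2 → C
H(7)−O(14): -7≡19 → T
X(23)−G(6): 17 → R
T(19)−O(14): 5 → F

BKALUCWWCTRF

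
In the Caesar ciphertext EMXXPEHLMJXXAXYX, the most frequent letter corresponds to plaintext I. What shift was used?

The most frequent ciphertext letter is X (appears 6 times).
X is position 23; I is position 8.
Shift = 15.

15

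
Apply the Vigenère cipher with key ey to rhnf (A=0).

Repeat the key across the message: eyey
r(17)+e(4): 21 → v
h(7)+y(24): 31≡5 → f
n(13)+e(4): 17 → r
f(5)+y(24): 29≡3 → d

vfrd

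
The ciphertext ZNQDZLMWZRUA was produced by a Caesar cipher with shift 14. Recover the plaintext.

Z(25): 25−14=11 → L
N(13): 13−14=-1≡25 → Z
Q(16): 16−14=2 → C
D(3): 3−14=-11≡15 → P
Z(25): 25−14=11 → L
L(11): 11−14=-3≡23 → X
M(12): 12−14=-2≡24 → Y
W(22): 22−14=8 → I
Z(25): 25−14=11 → L
R(17): 17−14=3 → D
U(20): 20−14=6 → G
A(0): 0−14=-14≡12 → M

LZCPLXYILDGM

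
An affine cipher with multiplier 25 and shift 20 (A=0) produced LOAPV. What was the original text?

JGUFZ

The inverse of 25 mod 26 is 25, since 25·25=625≡1. Apply D(y)=25·(y−20) mod 26:
L(11): 25·(11−20)=-225≡9 → J
O(14): 25·(14−20)=-150≡6 → G
A(0): 25·(0−20)=-500≡20 → U
P(15): 25·(15−20)=-125≡5 → F
V(21): 25·(21−20)=25 → Z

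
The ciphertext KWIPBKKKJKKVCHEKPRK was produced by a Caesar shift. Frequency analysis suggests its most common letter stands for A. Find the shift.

10

The most frequent ciphertext letter is K (appears 8 times).
K is position 10; A is position 0.
Shift = 10.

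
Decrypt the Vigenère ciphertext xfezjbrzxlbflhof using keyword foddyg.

srbwlvmluidzgtlc

Repeat the key across the ciphertext: foddygfoddygfodd
x(23)−f(5): 18 → s
f(5)−o(14): -9≡17 → r
e(4)−d(3): 1 → b
z(25)−d(3): 22 → w
j(9)−y(24): -15≡11 → l
b(1)−g(6): -5≡21 → v
r(17)−f(5): 12 → m
z(25)−o(14): 11 → l
x(23)−d(3): 20 → u
l(11)−d(3): 8 → i
b(1)−y(24): -23≡3 → d
f(5)−g(6): -1≡25 → z
l(11)−f(5): 6 → g
h(7)−o(14): -7≡19 → t
o(14)−d(3): 11 → l
f(5)−d(3): 2 → c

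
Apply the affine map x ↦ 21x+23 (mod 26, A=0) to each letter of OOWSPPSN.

O(14): 21·14+23=317≡5 → F
O(14): 21·14+23=317≡5 → F
W(22): 21·22+23=485≡17 → R
S(18): 21·18+23=401≡11 → L
P(15): 21·15+23=338≡0 → A
P(15): 21·15+23=338≡0 → A
S(18): 21·18+23=401≡11 → L
N(13): 21·13+23=296≡10 → K

FFRLAALK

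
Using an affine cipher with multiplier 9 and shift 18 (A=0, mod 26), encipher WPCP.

W(22): 9·22+18=216≡8 → I
P(15): 9·15+18=153≡23 → X
C(2): 9·2+18=36≡10 → K
P(15): 9·15+18=153≡23 → X

IXKX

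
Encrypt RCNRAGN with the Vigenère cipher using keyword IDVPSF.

Repeat the key across the message: IDVPSFI
R(17)+I(8): 25 → Z
C(2)+D(3): 5 → F
N(13)+V(21): 34≡8 → I
R(17)+P(15): 32≡6 → G
A(0)+S(18): 18 → S
G(6)+F(5): 11 → L
N(13)+I(8): 21 → V

ZFIGSLV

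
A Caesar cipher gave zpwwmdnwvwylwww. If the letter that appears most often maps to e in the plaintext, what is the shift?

The most frequent ciphertext letter is w (appears 7 times).
w is position 22; e is position 4.
Shift = 18.

18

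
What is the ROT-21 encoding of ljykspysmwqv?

getfnktnhrlq

l(11): 11+21=32≡6 → g
j(9): 9+21=30≡4 → e
y(24): 24+21=45≡19 → t
k(10): 10+21=31≡5 → f
s(18): 18+21=39≡13 → n
p(15): 15+21=36≡10 → k
y(24): 24+21=45≡19 → t
s(18): 18+21=39≡13 → n
m(12): 12+21=33≡7 → h
w(22): 22+21=43≡17 → r
q(16): 16+21=37≡11 → l
v(21): 21+21=42≡16 → q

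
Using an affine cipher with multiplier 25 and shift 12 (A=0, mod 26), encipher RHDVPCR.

R(17): 25·17+12=437≡21 → V
H(7): 25·7+12=187≡5 → F
D(3): 25·3+12=87≡9 → J
V(21): 25·21+12=537≡17 → R
P(15): 25·15+12=387≡23 → X
C(2): 25·2+12=62≡10 → K
R(17): 25·17+12=437≡21 → V

VFJRXKV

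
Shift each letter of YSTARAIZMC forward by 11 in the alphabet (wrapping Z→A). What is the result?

Y(24): 24+11=35≡9 → J
S(18): 18+11=29≡3 → D
T(19): 19+11=30≡4 → E
A(0): 0+11=11 → L
R(17): 17+11=28≡2 → C
A(0): 0+11=11 → L
I(8): 8+11=19 → T
Z(25): 25+11=36≡10 → K
M(12): 12+11=23 → X
C(2): 2+11=13 → N

JDELCLTKXN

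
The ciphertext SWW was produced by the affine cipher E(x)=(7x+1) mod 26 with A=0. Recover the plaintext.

VDD

The inverse of 7 mod 26 is 15, since 7·15=105≡1. Apply D(y)=15·(y−1) mod 26:
S(18): 15·(18−1)=255≡21 → V
W(22): 15·(22−1)=315≡3 → D
W(22): 15·(22−1)=315≡3 → D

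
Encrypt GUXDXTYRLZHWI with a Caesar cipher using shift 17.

XLOUOKPICQYNZ

G(6): 6+17=23 → X
U(20): 20+17=37≡11 → L
X(23): 23+17=40≡14 → O
D(3): 3+17=20 → U
X(23): 23+17=40≡14 → O
T(19): 19+17=36≡10 → K
Y(24): 24+17=41≡15 → P
R(17): 17+17=34≡8 → I
L(11): 11+17=28≡2 → C
Z(25): 25+17=42≡16 → Q
H(7): 7+17=24 → Y
W(22): 22+17=39≡13 → N
I(8): 8+17=25 → Z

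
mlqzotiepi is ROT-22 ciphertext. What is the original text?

m(12): 12−22=-10≡16 → q
l(11): 11−22=-11≡15 → p
q(16): 16−22=-6≡20 → u
z(25): 25−22=3 → d
o(14): 14−22=-8≡18 → s
t(19): 19−22=-3≡23 → x
i(8): 8−22=-14≡12 → m
e(4): 4−22=-18≡8 → i
p(15): 15−22=-7≡19 → t
i(8): 8−22=-14≡12 → m

qpudsxmitm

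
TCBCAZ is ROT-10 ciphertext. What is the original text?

JSRSQP

T(19): 19−10=9 → J
C(2): 2−10=-8≡18 → S
B(1): 1−10=-9≡17 → R
C(2): 2−10=-8≡18 → S
A(0): 0−10=-10≡16 → Q
Z(25): 25−10=15 → P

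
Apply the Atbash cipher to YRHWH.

BISDS

Y(24) → B(1)
R(17) → I(8)
H(7) → S(18)
W(22) → D(3)
H(7) → S(18)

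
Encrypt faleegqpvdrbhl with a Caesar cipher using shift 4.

jepiikutzhvflp

f(5): 5+4=9 → j
a(0): 0+4=4 → e
l(11): 11+4=15 → p
e(4): 4+4=8 → i
e(4): 4+4=8 → i
g(6): 6+4=10 → k
q(16): 16+4=20 → u
p(15): 15+4=19 → t
v(21): 21+4=25 → z
d(3): 3+4=7 → h
r(17): 17+4=21 → v
b(1): 1+4=5 → f
h(7): 7+4=11 → l
l(11): 11+4=15 → p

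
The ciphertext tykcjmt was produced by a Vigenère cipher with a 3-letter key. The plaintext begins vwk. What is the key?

yca

Subtract each crib letter from the matching ciphertext letter (mod 26):
t(19)−v(21)=-2≡24 → y
y(24)−w(22)=2 → c
k(10)−k(10)=0 → a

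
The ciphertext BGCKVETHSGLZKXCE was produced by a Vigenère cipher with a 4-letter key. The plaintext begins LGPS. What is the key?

QANS

Subtract each crib letter from the matching ciphertext letter (mod 26):
B(1)−L(11)=-10≡16 → Q
G(6)−G(6)=0 → A
C(2)−P(15)=-13≡13 → N
K(10)−S(18)=-8≡18 → S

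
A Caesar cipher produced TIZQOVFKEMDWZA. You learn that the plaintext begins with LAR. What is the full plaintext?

From the crib: T(19)−L(11)=8, so the shift is 8.
Subtract 8 from each ciphertext letter:
T(19): 19−8=11 → L
I(8): 8−8=0 → A
Z(25): 25−8=17 → R
Q(16): 16−8=8 → I
O(14): 14−8=6 → G
V(21): 21−8=13 → N
F(5): 5−8=-3≡23 → X
K(10): 10−8=2 → C
E(4): 4−8=-4≡22 → W
M(12): 12−8=4 → E
D(3): 3−8=-5≡21 → V
W(22): 22−8=14 → O
Z(25): 25−8=17 → R
A(0): 0−8=-8≡18 → S

LARIGNXCWEVORS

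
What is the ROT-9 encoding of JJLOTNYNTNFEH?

SSUXCWHWCWONQ

J(9): 9+9=18 → S
J(9): 9+9=18 → S
L(11): 11+9=20 → U
O(14): 14+9=23 → X
T(19): 19+9=28≡2 → C
N(13): 13+9=22 → W
Y(24): 24+9=33≡7 → H
N(13): 13+9=22 → W
T(19): 19+9=28≡2 → C
N(13): 13+9=22 → W
F(5): 5+9=14 → O
E(4): 4+9=13 → N
H(7): 7+9=16 → Q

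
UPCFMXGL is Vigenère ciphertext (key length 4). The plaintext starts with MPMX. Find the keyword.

IAQI

Subtract each crib letter from the matching ciphertext letter (mod 26):
U(20)−M(12)=8 → I
P(15)−P(15)=0 → A
C(2)−M(12)=-10≡16 → Q
F(5)−X(23)=-18≡8 → I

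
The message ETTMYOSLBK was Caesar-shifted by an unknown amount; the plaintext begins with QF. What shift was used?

From the crib: E(4)−Q(16)=-12≡14, so the shift is 14.

14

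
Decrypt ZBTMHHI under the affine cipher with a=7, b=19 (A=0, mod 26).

The inverse of 7 mod 26 is 15, since 7·15=105≡1. Apply D(y)=15·(y−19) mod 26:
Z(25): 15·(25−19)=90≡12 → M
B(1): 15·(1−19)=-270≡16 → Q
T(19): 15·(19−19)=0 → A
M(12): 15·(12−19)=-105≡25 → Z
H(7): 15·(7−19)=-180≡2 → C
H(7): 15·(7−19)=-180≡2 → C
I(8): 15·(8−19)=-165≡17 → R

MQAZCCR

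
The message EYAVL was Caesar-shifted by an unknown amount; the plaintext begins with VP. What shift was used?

From the crib: E(4)−V(21)=-17≡9, so the shift is 9.

9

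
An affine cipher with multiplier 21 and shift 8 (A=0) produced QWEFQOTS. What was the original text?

The inverse of 21 mod 26 is 5, since 21·5=105≡1. Apply D(y)=5·(y−8) mod 26:
Q(16): 5·(16−8)=40≡14 → O
W(22): 5·(22−8)=70≡18 → S
E(4): 5·(4−8)=-20≡6 → G
F(5): 5·(5−8)=-15≡11 → L
Q(16): 5·(16−8)=40≡14 → O
O(14): 5·(14−8)=30≡4 → E
T(19): 5·(19−8)=55≡3 → D
S(18): 5·(18−8)=50≡24 → Y

OSGLOEDY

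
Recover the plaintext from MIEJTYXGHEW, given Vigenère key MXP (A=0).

ALPXWJLJSSZ

Repeat the key across the ciphertext: MXPMXPMXPMX
M(12)−M(12): 0 → A
I(8)−X(23): -15≡11 → L
E(4)−P(15): -11≡15 → P
J(9)−M(12): -3≡23 → X
T(19)−X(23): -4≡22 → W
Y(24)−P(15): 9 → J
X(23)−M(12): 11 → L
G(6)−X(23): -17≡9 → J
H(7)−P(15): -8≡18 → S
E(4)−M(12): -8≡18 → S
W(22)−X(23): -1≡25 → Z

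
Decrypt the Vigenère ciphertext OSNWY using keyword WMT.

Repeat the key across the ciphertext: WMTWM
O(14)−W(22): -8≡18 → S
S(18)−M(12): 6 → G
N(13)−T(19): -6≡20 → U
W(22)−W(22): 0 → A
Y(24)−M(12): 12 → M

SGUAM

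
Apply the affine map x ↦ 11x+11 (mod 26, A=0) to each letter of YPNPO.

PUYUJ

Y(24): 11·24+11=275≡15 → P
P(15): 11·15+11=176≡20 → U
N(13): 11·13+11=154≡24 → Y
P(15): 11·15+11=176≡20 → U
O(14): 11·14+11=165≡9 → J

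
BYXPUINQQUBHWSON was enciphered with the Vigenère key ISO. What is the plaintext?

Repeat the key across the ciphertext: ISOISOISOISOISOI
B(1)−I(8): -7≡19 → T
Y(24)−S(18): 6 → G
X(23)−O(14): 9 → J
P(15)−I(8): 7 → H
U(20)−S(18): 2 → C
I(8)−O(14): -6≡20 → U
N(13)−I(8): 5 → F
Q(16)−S(18): -2≡24 → Y
Q(16)−O(14): 2 → C
U(20)−I(8): 12 → M
B(1)−S(18): -17≡9 → J
H(7)−O(14): -7≡19 → T
W(22)−I(8): 14 → O
S(18)−S(18): 0 → A
O(14)−O(14): 0 → A
N(13)−I(8): 5 → F

TGJHCUFYCMJTOAAF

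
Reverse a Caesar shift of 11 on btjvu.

b(1): 1−11=-10≡16 → q
t(19): 19−11=8 → i
j(9): 9−11=-2≡24 → y
v(21): 21−11=10 → k
u(20): 20−11=9 → j

qiykj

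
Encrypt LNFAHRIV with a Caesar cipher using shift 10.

VXPKRBSF

L(11): 11+10=21 → V
N(13): 13+10=23 → X
F(5): 5+10=15 → P
A(0): 0+10=10 → K
H(7): 7+10=17 → R
R(17): 17+10=27≡1 → B
I(8): 8+10=18 → S
V(21): 21+10=31≡5 → F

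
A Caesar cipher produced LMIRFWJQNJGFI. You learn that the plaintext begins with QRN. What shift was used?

From the crib: L(11)−Q(16)=-5≡21, so the shift is 21.

21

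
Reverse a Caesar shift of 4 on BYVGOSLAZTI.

XURCKOHWVPE

B(1): 1−4=-3≡23 → X
Y(24): 24−4=20 → U
V(21): 21−4=17 → R
G(6): 6−4=2 → C
O(14): 14−4=10 → K
S(18): 18−4=14 → O
L(11): 11−4=7 → H
A(0): 0−4=-4≡22 → W
Z(25): 25−4=21 → V
T(19): 19−4=15 → P
I(8): 8−4=4 → E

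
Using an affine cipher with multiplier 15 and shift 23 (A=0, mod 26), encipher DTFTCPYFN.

D(3): 15·3+23=68≡16 → Q
T(19): 15·19+23=308≡22 → W
F(5): 15·5+23=98≡20 → U
T(19): 15·19+23=308≡22 → W
C(2): 15·2+23=53≡1 → B
P(15): 15·15+23=248≡14 → O
Y(24): 15·24+23=383≡19 → T
F(5): 15·5+23=98≡20 → U
N(13): 15·13+23=218≡10 → K

QWUWBOTUK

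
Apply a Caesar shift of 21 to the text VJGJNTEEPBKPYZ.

V(21): 21+21=42≡16 → Q
J(9): 9+21=30≡4 → E
G(6): 6+21=27≡1 → B
J(9): 9+21=30≡4 → E
N(13): 13+21=34≡8 → I
T(19): 19+21=40≡14 → O
E(4): 4+21=25 → Z
E(4): 4+21=25 → Z
P(15): 15+21=36≡10 → K
B(1): 1+21=22 → W
K(10): 10+21=31≡5 → F
P(15): 15+21=36≡10 → K
Y(24): 24+21=45≡19 → T
Z(25): 25+21=46≡20 → U

QEBEIOZZKWFKTU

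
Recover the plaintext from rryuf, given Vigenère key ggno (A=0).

Repeat the key across the ciphertext: ggnog
r(17)−g(6): 11 → l
r(17)−g(6): 11 → l
y(24)−n(13): 11 → l
u(20)−o(14): 6 → g
f(5)−g(6): -1≡25 → z

lllgz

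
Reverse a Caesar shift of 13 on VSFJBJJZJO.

IFSWOWWMWB

V(21): 21−13=8 → I
S(18): 18−13=5 → F
F(5): 5−13=-8≡18 → S
J(9): 9−13=-4≡22 → W
B(1): 1−13=-12≡14 → O
J(9): 9−13=-4≡22 → W
J(9): 9−13=-4≡22 → W
Z(25): 25−13=12 → M
J(9): 9−13=-4≡22 → W
O(14): 14−13=1 → B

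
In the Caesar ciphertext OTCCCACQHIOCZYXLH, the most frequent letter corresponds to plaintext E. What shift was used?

24

The most frequent ciphertext letter is C (appears 5 times).
C is position 2; E is position 4.
Shift = -2≡24.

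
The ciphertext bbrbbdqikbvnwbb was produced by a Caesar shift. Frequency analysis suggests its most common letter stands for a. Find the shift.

The most frequent ciphertext letter is b (appears 7 times).
b is position 1; a is position 0.
Shift = 1.

1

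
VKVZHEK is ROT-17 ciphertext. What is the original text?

ETEIQNT

V(21): 21−17=4 → E
K(10): 10−17=-7≡19 → T
V(21): 21−17=4 → E
Z(25): 25−17=8 → I
H(7): 7−17=-10≡16 → Q
E(4): 4−17=-13≡13 → N
K(10): 10−17=-7≡19 → T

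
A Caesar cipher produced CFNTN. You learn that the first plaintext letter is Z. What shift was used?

3

From the crib: C(2)−Z(25)=-23≡3, so the shift is 3.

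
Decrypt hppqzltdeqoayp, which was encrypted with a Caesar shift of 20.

h(7): 7−20=-13≡13 → n
p(15): 15−20=-5≡21 → v
p(15): 15−20=-5≡21 → v
q(16): 16−20=-4≡22 → w
z(25): 25−20=5 → f
l(11): 11−20=-9≡17 → r
t(19): 19−20=-1≡25 → z
d(3): 3−20=-17≡9 → j
e(4): 4−20=-16≡10 → k
q(16): 16−20=-4≡22 → w
o(14): 14−20=-6≡20 → u
a(0): 0−20=-20≡6 → g
y(24): 24−20=4 → e
p(15): 15−20=-5≡21 → v

nvvwfrzjkwugev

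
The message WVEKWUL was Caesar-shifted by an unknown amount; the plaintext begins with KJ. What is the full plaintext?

KJSYKIZ

From the crib: W(22)−K(10)=12, so the shift is 12.
Subtract 12 from each ciphertext letter:
W(22): 22−12=10 → K
V(21): 21−12=9 → J
E(4): 4−12=-8≡18 → S
K(10): 10−12=-2≡24 → Y
W(22): 22−12=10 → K
U(20): 20−12=8 → I
L(11): 11−12=-1≡25 → Z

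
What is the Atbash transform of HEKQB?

H(7) → S(18)
E(4) → V(21)
K(10) → P(15)
Q(16) → J(9)
B(1) → Y(24)

SVPJY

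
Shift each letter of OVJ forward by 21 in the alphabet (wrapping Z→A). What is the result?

O(14): 14+21=35≡9 → J
V(21): 21+21=42≡16 → Q
J(9): 9+21=30≡4 → E

JQE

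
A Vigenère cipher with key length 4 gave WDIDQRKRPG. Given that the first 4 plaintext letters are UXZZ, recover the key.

Subtract each crib letter from the matching ciphertext letter (mod 26):
W(22)−U(20)=2 → C
D(3)−X(23)=-20≡6 → G
I(8)−Z(25)=-17≡9 → J
D(3)−Z(25)=-22≡4 → E

CGJE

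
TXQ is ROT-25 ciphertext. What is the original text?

UYR

T(19): 19−25=-6≡20 → U
X(23): 23−25=-2≡24 → Y
Q(16): 16−25=-9≡17 → R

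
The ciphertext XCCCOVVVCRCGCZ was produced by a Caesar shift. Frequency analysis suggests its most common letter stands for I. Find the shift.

20

The most frequent ciphertext letter is C (appears 6 times).
C is position 2; I is position 8.
Shift = -6≡20.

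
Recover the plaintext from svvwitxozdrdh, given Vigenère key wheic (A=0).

Repeat the key across the ciphertext: wheicwheicwhe
s(18)−w(22): -4≡22 → w
v(21)−h(7): 14 → o
v(21)−e(4): 17 → r
w(22)−i(8): 14 → o
i(8)−c(2): 6 → g
t(19)−w(22): -3≡23 → x
x(23)−h(7): 16 → q
o(14)−e(4): 10 → k
z(25)−i(8): 17 → r
d(3)−c(2): 1 → b
r(17)−w(22): -5≡21 → v
d(3)−h(7): -4≡22 → w
h(7)−e(4): 3 → d

worogxqkrbvwd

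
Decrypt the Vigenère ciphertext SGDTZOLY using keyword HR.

Repeat the key across the ciphertext: HRHRHRHR
S(18)−H(7): 11 → L
G(6)−R(17): -11≡15 → P
D(3)−H(7): -4≡22 → W
T(19)−R(17): 2 → C
Z(25)−H(7): 18 → S
O(14)−R(17): -3≡23 → X
L(11)−H(7): 4 → E
Y(24)−R(17): 7 → H

LPWCSXEH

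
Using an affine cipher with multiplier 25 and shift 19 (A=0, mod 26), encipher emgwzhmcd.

e(4): 25·4+19=119≡15 → p
m(12): 25·12+19=319≡7 → h
g(6): 25·6+19=169≡13 → n
w(22): 25·22+19=569≡23 → x
z(25): 25·25+19=644≡20 → u
h(7): 25·7+19=194≡12 → m
m(12): 25·12+19=319≡7 → h
c(2): 25·2+19=69≡17 → r
d(3): 25·3+19=94≡16 → q

phnxumhrq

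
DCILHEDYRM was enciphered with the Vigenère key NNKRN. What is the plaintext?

QPYUURQOAZ

Repeat the key across the ciphertext: NNKRNNNKRN
D(3)−N(13): -10≡16 → Q
C(2)−N(13): -11≡15 → P
I(8)−K(10): -2≡24 → Y
L(11)−R(17): -6≡20 → U
H(7)−N(13): -6≡20 → U
E(4)−N(13): -9≡17 → R
D(3)−N(13): -10≡16 → Q
Y(24)−K(10): 14 → O
R(17)−R(17): 0 → A
M(12)−N(13): -1≡25 → Z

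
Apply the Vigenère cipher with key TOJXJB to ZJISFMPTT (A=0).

Repeat the key across the message: TOJXJBTOJ
Z(25)+T(19): 44≡18 → S
J(9)+O(14): 23 → X
I(8)+J(9): 17 → R
S(18)+X(23): 41≡15 → P
F(5)+J(9): 14 → O
M(12)+B(1): 13 → N
P(15)+T(19): 34≡8 → I
T(19)+O(14): 33≡7 → H
T(19)+J(9): 28≡2 → C

SXRPONIHC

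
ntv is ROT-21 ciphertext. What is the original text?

sya

n(13): 13−21=-8≡18 → s
t(19): 19−21=-2≡24 → y
v(21): 21−21=0 → a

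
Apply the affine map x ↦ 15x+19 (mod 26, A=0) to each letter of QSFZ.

ZDQE

Q(16): 15·16+19=259≡25 → Z
S(18): 15·18+19=289≡3 → D
F(5): 15·5+19=94≡16 → Q
Z(25): 15·25+19=394≡4 → E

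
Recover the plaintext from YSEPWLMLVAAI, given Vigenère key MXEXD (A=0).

MVASTZPHYXOL

Repeat the key across the ciphertext: MXEXDMXEXDMX
Y(24)−M(12): 12 → M
S(18)−X(23): -5≡21 → V
E(4)−E(4): 0 → A
P(15)−X(23): -8≡18 → S
W(22)−D(3): 19 → T
L(11)−M(12): -1≡25 → Z
M(12)−X(23): -11≡15 → P
L(11)−E(4): 7 → H
V(21)−X(23): -2≡24 → Y
A(0)−D(3): -3≡23 → X
A(0)−M(12): -12≡14 → O
I(8)−X(23): -15≡11 → L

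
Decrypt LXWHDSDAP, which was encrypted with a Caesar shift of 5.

GSRCYNYVK

L(11): 11−5=6 → G
X(23): 23−5=18 → S
W(22): 22−5=17 → R
H(7): 7−5=2 → C
D(3): 3−5=-2≡24 → Y
S(18): 18−5=13 → N
D(3): 3−5=-2≡24 → Y
A(0): 0−5=-5≡21 → V
P(15): 15−5=10 → K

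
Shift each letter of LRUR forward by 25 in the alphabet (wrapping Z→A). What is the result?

KQTQ

L(11): 11+25=36≡10 → K
R(17): 17+25=42≡16 → Q
U(20): 20+25=45≡19 → T
R(17): 17+25=42≡16 → Q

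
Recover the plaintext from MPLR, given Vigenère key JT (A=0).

Repeat the key across the ciphertext: JTJT
M(12)−J(9): 3 → D
P(15)−T(19): -4≡22 → W
L(11)−J(9): 2 → C
R(17)−T(19): -2≡24 → Y

DWCY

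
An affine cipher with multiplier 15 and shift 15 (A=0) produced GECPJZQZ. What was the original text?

PBNAKSHS

The inverse of 15 mod 26 is 7, since 15·7=105≡1. Apply D(y)=7·(y−15) mod 26:
G(6): 7·(6−15)=-63≡15 → P
E(4): 7·(4−15)=-77≡1 → B
C(2): 7·(2−15)=-91≡13 → N
P(15): 7·(15−15)=0 → A
J(9): 7·(9−15)=-42≡10 → K
Z(25): 7·(25−15)=70≡18 → S
Q(16): 7·(16−15)=7 → H
Z(25): 7·(25−15)=70≡18 → S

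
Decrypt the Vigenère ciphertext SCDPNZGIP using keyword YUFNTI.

Repeat the key across the ciphertext: YUFNTIYUF
S(18)−Y(24): -6≡20 → U
C(2)−U(20): -18≡8 → I
D(3)−F(5): -2≡24 → Y
P(15)−N(13): 2 → C
N(13)−T(19): -6≡20 → U
Z(25)−I(8): 17 → R
G(6)−Y(24): -18≡8 → I
I(8)−U(20): -12≡14 → O
P(15)−F(5): 10 → K

UIYCURIOK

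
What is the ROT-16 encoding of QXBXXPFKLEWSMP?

GNRNNFVABUMICF

Q(16): 16+16=32≡6 → G
X(23): 23+16=39≡13 → N
B(1): 1+16=17 → R
X(23): 23+16=39≡13 → N
X(23): 23+16=39≡13 → N
P(15): 15+16=31≡5 → F
F(5): 5+16=21 → V
K(10): 10+16=26≡0 → A
L(11): 11+16=27≡1 → B
E(4): 4+16=20 → U
W(22): 22+16=38≡12 → M
S(18): 18+16=34≡8 → I
M(12): 12+16=28≡2 → C
P(15): 15+16=31≡5 → F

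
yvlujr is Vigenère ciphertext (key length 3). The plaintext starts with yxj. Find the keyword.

ayc

Subtract each crib letter from the matching ciphertext letter (mod 26):
y(24)−y(24)=0 → a
v(21)−x(23)=-2≡24 → y
l(11)−j(9)=2 → c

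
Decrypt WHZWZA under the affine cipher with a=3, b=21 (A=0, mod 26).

The inverse of 3 mod 26 is 9, since 3·9=27≡1. Apply D(y)=9·(y−21) mod 26:
W(22): 9·(22−21)=9 → J
H(7): 9·(7−21)=-126≡4 → E
Z(25): 9·(25−21)=36≡10 → K
W(22): 9·(22−21)=9 → J
Z(25): 9·(25−21)=36≡10 → K
A(0): 9·(0−21)=-189≡19 → T

JEKJKT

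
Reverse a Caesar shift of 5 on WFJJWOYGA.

W(22): 22−5=17 → R
F(5): 5−5=0 → A
J(9): 9−5=4 → E
J(9): 9−5=4 → E
W(22): 22−5=17 → R
O(14): 14−5=9 → J
Y(24): 24−5=19 → T
G(6): 6−5=1 → B
A(0): 0−5=-5≡21 → V

RAEERJTBV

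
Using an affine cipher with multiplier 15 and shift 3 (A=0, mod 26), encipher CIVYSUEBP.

HTGZNRLSU

C(2): 15·2+3=33≡7 → H
I(8): 15·8+3=123≡19 → T
V(21): 15·21+3=318≡6 → G
Y(24): 15·24+3=363≡25 → Z
S(18): 15·18+3=273≡13 → N
U(20): 15·20+3=303≡17 → R
E(4): 15·4+3=63≡11 → L
B(1): 15·1+3=18 → S
P(15): 15·15+3=228≡20 → U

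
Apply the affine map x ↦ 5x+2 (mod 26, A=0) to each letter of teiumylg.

t(19): 5·19+2=97≡19 → t
e(4): 5·4+2=22 → w
i(8): 5·8+2=42≡16 → q
u(20): 5·20+2=102≡24 → y
m(12): 5·12+2=62≡10 → k
y(24): 5·24+2=122≡18 → s
l(11): 5·11+2=57≡5 → f
g(6): 5·6+2=32≡6 → g

twqyksfg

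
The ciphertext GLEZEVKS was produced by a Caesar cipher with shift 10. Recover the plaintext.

G(6): 6−10=-4≡22 → W
L(11): 11−10=1 → B
E(4): 4−10=-6≡20 → U
Z(25): 25−10=15 → P
E(4): 4−10=-6≡20 → U
V(21): 21−10=11 → L
K(10): 10−10=0 → A
S(18): 18−10=8 → I

WBUPULAI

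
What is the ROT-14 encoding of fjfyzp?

txtmnd

f(5): 5+14=19 → t
j(9): 9+14=23 → x
f(5): 5+14=19 → t
y(24): 24+14=38≡12 → m
z(25): 25+14=39≡13 → n
p(15): 15+14=29≡3 → d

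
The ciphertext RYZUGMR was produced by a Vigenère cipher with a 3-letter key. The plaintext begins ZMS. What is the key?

Subtract each crib letter from the matching ciphertext letter (mod 26):
R(17)−Z(25)=-8≡18 → S
Y(24)−M(12)=12 → M
Z(25)−S(18)=7 → H

SMH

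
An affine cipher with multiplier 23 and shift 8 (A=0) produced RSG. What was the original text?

The inverse of 23 mod 26 is 17, since 23·17=391≡1. Apply D(y)=17·(y−8) mod 26:
R(17): 17·(17−8)=153≡23 → X
S(18): 17·(18−8)=170≡14 → O
G(6): 17·(6−8)=-34≡18 → S

XOS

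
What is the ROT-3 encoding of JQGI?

MTJL

J(9): 9+3=12 → M
Q(16): 16+3=19 → T
G(6): 6+3=9 → J
I(8): 8+3=11 → L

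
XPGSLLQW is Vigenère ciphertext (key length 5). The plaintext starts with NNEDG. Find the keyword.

KCCPF

Subtract each crib letter from the matching ciphertext letter (mod 26):
X(23)−N(13)=10 → K
P(15)−N(13)=2 → C
G(6)−E(4)=2 → C
S(18)−D(3)=15 → P
L(11)−G(6)=5 → F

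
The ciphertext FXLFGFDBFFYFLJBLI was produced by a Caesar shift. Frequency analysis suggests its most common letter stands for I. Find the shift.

The most frequent ciphertext letter is F (appears 6 times).
F is position 5; I is position 8.
Shift = -3≡23.

23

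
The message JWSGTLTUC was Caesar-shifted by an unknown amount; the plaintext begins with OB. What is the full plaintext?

OBXLYQYZH

From the crib: J(9)−O(14)=-5≡21, so the shift is 21.
Subtract 21 from each ciphertext letter:
J(9): 9−21=-12≡14 → O
W(22): 22−21=1 → B
S(18): 18−21=-3≡23 → X
G(6): 6−21=-15≡11 → L
T(19): 19−21=-2≡24 → Y
L(11): 11−21=-10≡16 → Q
T(19): 19−21=-2≡24 → Y
U(20): 20−21=-1≡25 → Z
C(2): 2−21=-19≡7 → H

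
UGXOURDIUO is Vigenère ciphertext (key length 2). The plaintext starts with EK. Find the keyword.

Subtract each crib letter from the matching ciphertext letter (mod 26):
U(20)−E(4)=16 → Q
G(6)−K(10)=-4≡22 → W

QW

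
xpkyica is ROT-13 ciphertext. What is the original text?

x(23): 23−13=10 → k
p(15): 15−13=2 → c
k(10): 10−13=-3≡23 → x
y(24): 24−13=11 → l
i(8): 8−13=-5≡21 → v
c(2): 2−13=-11≡15 → p
a(0): 0−13=-13≡13 → n

kcxlvpn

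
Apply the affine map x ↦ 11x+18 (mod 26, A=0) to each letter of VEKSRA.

PKYIXS

V(21): 11·21+18=249≡15 → P
E(4): 11·4+18=62≡10 → K
K(10): 11·10+18=128≡24 → Y
S(18): 11·18+18=216≡8 → I
R(17): 11·17+18=205≡23 → X
A(0): 11·0+18=18 → S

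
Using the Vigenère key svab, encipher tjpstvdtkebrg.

leptlqduczbsy

Repeat the key across the message: svabsvabsvabs
t(19)+s(18): 37≡11 → l
j(9)+v(21): 30≡4 → e
p(15)+a(0): 15 → p
s(18)+b(1): 19 → t
t(19)+s(18): 37≡11 → l
v(21)+v(21): 42≡16 → q
d(3)+a(0): 3 → d
t(19)+b(1): 20 → u
k(10)+s(18): 28≡2 → c
e(4)+v(21): 25 → z
b(1)+a(0): 1 → b
r(17)+b(1): 18 → s
g(6)+s(18): 24 → y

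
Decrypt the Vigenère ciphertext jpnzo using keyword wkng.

Repeat the key across the ciphertext: wkngw
j(9)−w(22): -13≡13 → n
p(15)−k(10): 5 → f
n(13)−n(13): 0 → a
z(25)−g(6): 19 → t
o(14)−w(22): -8≡18 → s

nfats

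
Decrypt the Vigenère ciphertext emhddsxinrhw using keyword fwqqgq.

zqrnxcsmxbbg

Repeat the key across the ciphertext: fwqqgqfwqqgq
e(4)−f(5): -1≡25 → z
m(12)−w(22): -10≡16 → q
h(7)−q(16): -9≡17 → r
d(3)−q(16): -13≡13 → n
d(3)−g(6): -3≡23 → x
s(18)−q(16): 2 → c
x(23)−f(5): 18 → s
i(8)−w(22): -14≡12 → m
n(13)−q(16): -3≡23 → x
r(17)−q(16): 1 → b
h(7)−g(6): 1 → b
w(22)−q(16): 6 → g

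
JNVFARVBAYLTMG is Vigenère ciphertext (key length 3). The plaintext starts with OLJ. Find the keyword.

VCM

Subtract each crib letter from the matching ciphertext letter (mod 26):
J(9)−O(14)=-5≡21 → V
N(13)−L(11)=2 → C
V(21)−J(9)=12 → M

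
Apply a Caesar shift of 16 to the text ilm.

i(8): 8+16=24 → y
l(11): 11+16=27≡1 → b
m(12): 12+16=28≡2 → c

ybc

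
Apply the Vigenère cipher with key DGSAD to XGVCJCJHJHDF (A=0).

AMNCMFPZJKGL

Repeat the key across the message: DGSADDGSADDG
X(23)+D(3): 26≡0 → A
G(6)+G(6): 12 → M
V(21)+S(18): 39≡13 → N
C(2)+A(0): 2 → C
J(9)+D(3): 12 → M
C(2)+D(3): 5 → F
J(9)+G(6): 15 → P
H(7)+S(18): 25 → Z
J(9)+A(0): 9 → J
H(7)+D(3): 10 → K
D(3)+D(3): 6 → G
F(5)+G(6): 11 → L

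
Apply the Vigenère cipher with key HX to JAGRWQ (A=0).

Repeat the key across the message: HXHXHX
J(9)+H(7): 16 → Q
A(0)+X(23): 23 → X
G(6)+H(7): 13 → N
R(17)+X(23): 40≡14 → O
W(22)+H(7): 29≡3 → D
Q(16)+X(23): 39≡13 → N

QXNODN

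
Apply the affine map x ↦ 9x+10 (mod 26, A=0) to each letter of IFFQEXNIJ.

I(8): 9·8+10=82≡4 → E
F(5): 9·5+10=55≡3 → D
F(5): 9·5+10=55≡3 → D
Q(16): 9·16+10=154≡24 → Y
E(4): 9·4+10=46≡20 → U
X(23): 9·23+10=217≡9 → J
N(13): 9·13+10=127≡23 → X
I(8): 9·8+10=82≡4 → E
J(9): 9·9+10=91≡13 → N

EDDYUJXEN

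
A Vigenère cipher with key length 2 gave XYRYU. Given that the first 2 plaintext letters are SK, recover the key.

Subtract each crib letter from the matching ciphertext letter (mod 26):
X(23)−S(18)=5 → F
Y(24)−K(10)=14 → O

FO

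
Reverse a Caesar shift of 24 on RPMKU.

R(17): 17−24=-7≡19 → T
P(15): 15−24=-9≡17 → R
M(12): 12−24=-12≡14 → O
K(10): 10−24=-14≡12 → M
U(20): 20−24=-4≡22 → W

TROMW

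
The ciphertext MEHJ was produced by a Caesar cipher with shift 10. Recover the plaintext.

M(12): 12−10=2 → C
E(4): 4−10=-6≡20 → U
H(7): 7−10=-3≡23 → X
J(9): 9−10=-1≡25 → Z

CUXZ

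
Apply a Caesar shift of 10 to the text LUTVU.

L(11): 11+10=21 → V
U(20): 20+10=30≡4 → E
T(19): 19+10=29≡3 → D
V(21): 21+10=31≡5 → F
U(20): 20+10=30≡4 → E

VEDFE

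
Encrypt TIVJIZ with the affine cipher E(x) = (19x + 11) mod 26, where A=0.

T(19): 19·19+11=372≡8 → I
I(8): 19·8+11=163≡7 → H
V(21): 19·21+11=410≡20 → U
J(9): 19·9+11=182≡0 → A
I(8): 19·8+11=163≡7 → H
Z(25): 19·25+11=486≡18 → S

IHUAHS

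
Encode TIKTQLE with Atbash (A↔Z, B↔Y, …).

T(19) → G(6)
I(8) → R(17)
K(10) → P(15)
T(19) → G(6)
Q(16) → J(9)
L(11) → O(14)
E(4) → V(21)

GRPGJOV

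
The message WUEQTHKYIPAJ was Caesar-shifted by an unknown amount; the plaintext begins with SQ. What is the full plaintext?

SQAMPDGUELWF

From the crib: W(22)−S(18)=4, so the shift is 4.
Subtract 4 from each ciphertext letter:
W(22): 22−4=18 → S
U(20): 20−4=16 → Q
E(4): 4−4=0 → A
Q(16): 16−4=12 → M
T(19): 19−4=15 → P
H(7): 7−4=3 → D
K(10): 10−4=6 → G
Y(24): 24−4=20 → U
I(8): 8−4=4 → E
P(15): 15−4=11 → L
A(0): 0−4=-4≡22 → W
J(9): 9−4=5 → F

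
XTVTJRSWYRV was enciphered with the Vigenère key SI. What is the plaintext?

FLDLRJAOGJD

Repeat the key across the ciphertext: SISISISISIS
X(23)−S(18): 5 → F
T(19)−I(8): 11 → L
V(21)−S(18): 3 → D
T(19)−I(8): 11 → L
J(9)−S(18): -9≡17 → R
R(17)−I(8): 9 → J
S(18)−S(18): 0 → A
W(22)−I(8): 14 → O
Y(24)−S(18): 6 → G
R(17)−I(8): 9 → J
V(21)−S(18): 3 → D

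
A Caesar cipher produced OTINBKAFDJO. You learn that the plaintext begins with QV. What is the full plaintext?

From the crib: O(14)−Q(16)=-2≡24, so the shift is 24.
Subtract 24 from each ciphertext letter:
O(14): 14−24=-10≡16 → Q
T(19): 19−24=-5≡21 → V
I(8): 8−24=-16≡10 → K
N(13): 13−24=-11≡15 → P
B(1): 1−24=-23≡3 → D
K(10): 10−24=-14≡12 → M
A(0): 0−24=-24≡2 → C
F(5): 5−24=-19≡7 → H
D(3): 3−24=-21≡5 → F
J(9): 9−24=-15≡11 → L
O(14): 14−24=-10≡16 → Q

QVKPDMCHFLQ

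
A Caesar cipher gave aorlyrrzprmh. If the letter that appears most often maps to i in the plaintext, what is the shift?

9

The most frequent ciphertext letter is r (appears 4 times).
r is position 17; i is position 8.
Shift = 9.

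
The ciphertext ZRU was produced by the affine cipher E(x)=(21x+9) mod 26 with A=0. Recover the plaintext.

COD

The inverse of 21 mod 26 is 5, since 21·5=105≡1. Apply D(y)=5·(y−9) mod 26:
Z(25): 5·(25−9)=80≡2 → C
R(17): 5·(17−9)=40≡14 → O
U(20): 5·(20−9)=55≡3 → D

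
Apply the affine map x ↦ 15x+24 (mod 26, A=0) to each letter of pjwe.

p(15): 15·15+24=249≡15 → p
j(9): 15·9+24=159≡3 → d
w(22): 15·22+24=354≡16 → q
e(4): 15·4+24=84≡6 → g

pdqg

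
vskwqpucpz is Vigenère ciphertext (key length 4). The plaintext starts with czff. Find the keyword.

Subtract each crib letter from the matching ciphertext letter (mod 26):
v(21)−c(2)=19 → t
s(18)−z(25)=-7≡19 → t
k(10)−f(5)=5 → f
w(22)−f(5)=17 → r

ttfr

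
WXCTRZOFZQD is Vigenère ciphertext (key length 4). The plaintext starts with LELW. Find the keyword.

Subtract each crib letter from the matching ciphertext letter (mod 26):
W(22)−L(11)=11 → L
X(23)−E(4)=19 → T
C(2)−L(11)=-9≡17 → R
T(19)−W(22)=-3≡23 → X

LTRX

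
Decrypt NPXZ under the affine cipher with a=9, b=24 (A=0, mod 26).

The inverse of 9 mod 26 is 3, since 9·3=27≡1. Apply D(y)=3·(y−24) mod 26:
N(13): 3·(13−24)=-33≡19 → T
P(15): 3·(15−24)=-27≡25 → Z
X(23): 3·(23−24)=-3≡23 → X
Z(25): 3·(25−24)=3 → D

TZXD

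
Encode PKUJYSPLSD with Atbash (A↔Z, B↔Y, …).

KPFQBHKOHW

P(15) → K(10)
K(10) → P(15)
U(20) → F(5)
J(9) → Q(16)
Y(24) → B(1)
S(18) → H(7)
P(15) → K(10)
L(11) → O(14)
S(18) → H(7)
D(3) → W(22)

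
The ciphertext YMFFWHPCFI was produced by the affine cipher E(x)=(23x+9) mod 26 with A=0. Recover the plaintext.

VZKKNSYLKJ

The inverse of 23 mod 26 is 17, since 23·17=391≡1. Apply D(y)=17·(y−9) mod 26:
Y(24): 17·(24−9)=255≡21 → V
M(12): 17·(12−9)=51≡25 → Z
F(5): 17·(5−9)=-68≡10 → K
F(5): 17·(5−9)=-68≡10 → K
W(22): 17·(22−9)=221≡13 → N
H(7): 17·(7−9)=-34≡18 → S
P(15): 17·(15−9)=102≡24 → Y
C(2): 17·(2−9)=-119≡11 → L
F(5): 17·(5−9)=-68≡10 → K
I(8): 17·(8−9)=-17≡9 → J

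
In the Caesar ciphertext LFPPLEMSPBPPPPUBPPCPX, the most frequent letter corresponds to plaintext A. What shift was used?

15

The most frequent ciphertext letter is P (appears 10 times).
P is position 15; A is position 0.
Shift = 15.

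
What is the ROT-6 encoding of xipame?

x(23): 23+6=29≡3 → d
i(8): 8+6=14 → o
p(15): 15+6=21 → v
a(0): 0+6=6 → g
m(12): 12+6=18 → s
e(4): 4+6=10 → k

dovgsk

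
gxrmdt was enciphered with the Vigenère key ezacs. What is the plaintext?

Repeat the key across the ciphertext: ezacse
g(6)−e(4): 2 → c
x(23)−z(25): -2≡24 → y
r(17)−a(0): 17 → r
m(12)−c(2): 10 → k
d(3)−s(18): -15≡11 → l
t(19)−e(4): 15 → p

cyrklp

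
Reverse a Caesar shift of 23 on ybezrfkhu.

behcuinkx

y(24): 24−23=1 → b
b(1): 1−23=-22≡4 → e
e(4): 4−23=-19≡7 → h
z(25): 25−23=2 → c
r(17): 17−23=-6≡20 → u
f(5): 5−23=-18≡8 → i
k(10): 10−23=-13≡13 → n
h(7): 7−23=-16≡10 → k
u(20): 20−23=-3≡23 → x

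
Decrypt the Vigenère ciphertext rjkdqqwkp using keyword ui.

Repeat the key across the ciphertext: uiuiuiuiu
r(17)−u(20): -3≡23 → x
j(9)−i(8): 1 → b
k(10)−u(20): -10≡16 → q
d(3)−i(8): -5≡21 → v
q(16)−u(20): -4≡22 → w
q(16)−i(8): 8 → i
w(22)−u(20): 2 → c
k(10)−i(8): 2 → c
p(15)−u(20): -5≡21 → v

xbqvwiccv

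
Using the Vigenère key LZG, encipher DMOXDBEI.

OLUICHPH

Repeat the key across the message: LZGLZGLZ
D(3)+L(11): 14 → O
M(12)+Z(25): 37≡11 → L
O(14)+G(6): 20 → U
X(23)+L(11): 34≡8 → I
D(3)+Z(25): 28≡2 → C
B(1)+G(6): 7 → H
E(4)+L(11): 15 → P
I(8)+Z(25): 33≡7 → H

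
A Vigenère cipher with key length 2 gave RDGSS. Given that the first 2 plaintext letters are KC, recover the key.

HB

Subtract each crib letter from the matching ciphertext letter (mod 26):
R(17)−K(10)=7 → H
D(3)−C(2)=1 → B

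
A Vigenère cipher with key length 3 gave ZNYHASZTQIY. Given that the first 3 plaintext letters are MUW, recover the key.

NTC

Subtract each crib letter from the matching ciphertext letter (mod 26):
Z(25)−M(12)=13 → N
N(13)−U(20)=-7≡19 → T
Y(24)−W(22)=2 → C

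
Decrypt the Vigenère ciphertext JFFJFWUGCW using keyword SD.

Repeat the key across the ciphertext: SDSDSDSDSD
J(9)−S(18): -9≡17 → R
F(5)−D(3): 2 → C
F(5)−S(18): -13≡13 → N
J(9)−D(3): 6 → G
F(5)−S(18): -13≡13 → N
W(22)−D(3): 19 → T
U(20)−S(18): 2 → C
G(6)−D(3): 3 → D
C(2)−S(18): -16≡10 → K
W(22)−D(3): 19 → T

RCNGNTCDKT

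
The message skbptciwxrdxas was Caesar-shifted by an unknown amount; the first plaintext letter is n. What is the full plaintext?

nfwkoxdrsmysvn

From the crib: s(18)−n(13)=5, so the shift is 5.
Subtract 5 from each ciphertext letter:
s(18): 18−5=13 → n
k(10): 10−5=5 → f
b(1): 1−5=-4≡22 → w
p(15): 15−5=10 → k
t(19): 19−5=14 → o
c(2): 2−5=-3≡23 → x
i(8): 8−5=3 → d
w(22): 22−5=17 → r
x(23): 23−5=18 → s
r(17): 17−5=12 → m
d(3): 3−5=-2≡24 → y
x(23): 23−5=18 → s
a(0): 0−5=-5≡21 → v
s(18): 18−5=13 → n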